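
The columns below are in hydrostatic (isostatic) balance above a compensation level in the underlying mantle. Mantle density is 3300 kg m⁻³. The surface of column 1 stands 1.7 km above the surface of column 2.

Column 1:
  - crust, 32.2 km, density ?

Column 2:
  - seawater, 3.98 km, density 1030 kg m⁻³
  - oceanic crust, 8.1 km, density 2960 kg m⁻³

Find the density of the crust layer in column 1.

2760 kg m⁻³

Take the compensation level at the base of the deeper column (depth z_c below the surface of column 1) and equate Σ ρ_i t_i down to z_c; mantle fills any gap and the z_c terms cancel.
Column 1: 32.2×ρ + (z_c − 32.2)×3300
Column 2: 1.7×0 + 3.98×1030 + 8.1×2960 + (z_c − 1.7 − 12.08)×3300
The z_c×3300 term appears on both sides and cancels. Collect the known terms of each column as K = Σ(ρt)_known − 3300 × (depth of known layers): K_1 = 0 − 3300×32.2 = −106260; K_2 = 28075.4 − 3300×(1.7 + 12.08) = −17398.6.
Balance: K_1 + 32.2×ρ = K_2, so ρ = (K_2 − K_1)/32.2 = 88861.4/32.2 = 2760 kg m⁻³.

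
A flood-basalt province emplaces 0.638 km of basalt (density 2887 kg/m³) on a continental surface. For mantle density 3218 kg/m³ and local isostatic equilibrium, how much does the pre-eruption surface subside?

Subaerial loading: s = t ρ_load / ρ_m.
s = 0.638 km × 2887/3218 = 0.572 km.

0.572 km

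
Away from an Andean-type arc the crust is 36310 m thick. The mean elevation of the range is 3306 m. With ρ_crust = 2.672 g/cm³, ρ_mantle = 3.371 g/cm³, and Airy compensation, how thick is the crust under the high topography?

52300 m

Root depth r = h ρ_c / (ρ_m − ρ_c) = 3306 m × 2.672 / 0.699 = 12640 m.
Total thickness = T + h + r = 36310 m + 3306 m + 12640 m = 52300 m.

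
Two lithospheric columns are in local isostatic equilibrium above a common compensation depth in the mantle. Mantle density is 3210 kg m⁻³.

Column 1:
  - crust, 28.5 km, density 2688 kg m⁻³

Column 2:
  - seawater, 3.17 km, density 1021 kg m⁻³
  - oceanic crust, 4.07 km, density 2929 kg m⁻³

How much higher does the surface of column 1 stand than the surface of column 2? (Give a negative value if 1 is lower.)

For any compensation level in the mantle, the mantle terms cancel and isostasy reduces to e = (Σt_1 − Σt_2) − (Σ(ρt)_1 − Σ(ρt)_2) / ρ_m.
Σt_1 = 28.5 km; Σt_2 = 7.24 km; Σ(ρt)_1 = 76608; Σ(ρt)_2 = 15157.6 (in km·kg m⁻³).
e = (28.5 − 7.24) − (76608 − 15157.6) / 3210 = 2.12 km.

2.12 km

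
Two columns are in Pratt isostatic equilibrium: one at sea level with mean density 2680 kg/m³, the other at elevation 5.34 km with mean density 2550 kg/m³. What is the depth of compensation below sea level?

105 km

ρ_ref D = ρ (D + h) → D (ρ_ref − ρ) = ρ h.
D = ρ h/(ρ_ref − ρ) = 2550 × 5.34 km/(2680 − 2550) = 105 km.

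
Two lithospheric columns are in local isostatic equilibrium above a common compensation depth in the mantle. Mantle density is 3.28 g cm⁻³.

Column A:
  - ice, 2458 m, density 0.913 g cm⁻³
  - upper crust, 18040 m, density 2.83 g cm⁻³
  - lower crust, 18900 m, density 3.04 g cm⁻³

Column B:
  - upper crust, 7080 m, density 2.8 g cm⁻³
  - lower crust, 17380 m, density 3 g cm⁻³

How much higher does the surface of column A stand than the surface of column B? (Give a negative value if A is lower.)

3110 m

For any compensation level in the mantle, the mantle terms cancel and isostasy reduces to e = (Σt_A − Σt_B) − (Σ(ρt)_A − Σ(ρt)_B) / ρ_m.
Σt_A = 39398 m; Σt_B = 24460 m; Σ(ρt)_A = 110753.354; Σ(ρt)_B = 71964 (in m·g cm⁻³).
e = (39398 − 24460) − (110753.354 − 71964) / 3.28 = 3110 m.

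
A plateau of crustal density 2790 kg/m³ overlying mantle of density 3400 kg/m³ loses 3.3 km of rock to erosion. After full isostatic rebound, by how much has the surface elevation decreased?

Rebound u = e ρ_c/ρ_m = 3.3 km × 2790/3400 = 2.708 km.
Net surface drop = e − u = 3.3 km − 2.708 km = e (ρ_m − ρ_c)/ρ_m = 0.592 km.

0.592 km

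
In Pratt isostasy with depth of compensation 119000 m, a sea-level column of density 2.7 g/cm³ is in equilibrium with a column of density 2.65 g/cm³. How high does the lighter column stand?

2250 m

ρ_ref D = ρ (D + h) → h = D (ρ_ref − ρ)/ρ.
h = 119000 m × (2.7 − 2.65)/2.65 = 2250 m.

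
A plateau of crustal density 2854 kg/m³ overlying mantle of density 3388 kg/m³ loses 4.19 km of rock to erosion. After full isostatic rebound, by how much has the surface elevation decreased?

0.66 km

Rebound u = e ρ_c/ρ_m = 4.19 km × 2854/3388 = 3.53 km.
Net surface drop = e − u = 4.19 km − 3.53 km = e (ρ_m − ρ_c)/ρ_m = 0.66 km.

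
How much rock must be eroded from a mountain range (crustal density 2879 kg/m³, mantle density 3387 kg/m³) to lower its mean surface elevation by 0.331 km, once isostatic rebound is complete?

Net drop Δ = e − u = e − e ρ_c/ρ_m = e (ρ_m − ρ_c)/ρ_m.
e = Δ ρ_m/(ρ_m − ρ_c) = 0.331 km × 3387/508 = 2.21 km.

2.21 km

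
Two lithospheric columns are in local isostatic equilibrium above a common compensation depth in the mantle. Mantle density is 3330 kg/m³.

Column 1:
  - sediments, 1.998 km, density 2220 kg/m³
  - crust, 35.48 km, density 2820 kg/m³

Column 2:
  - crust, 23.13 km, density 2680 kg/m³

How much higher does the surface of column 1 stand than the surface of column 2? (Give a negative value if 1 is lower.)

1.59 km

For any compensation level in the mantle, the mantle terms cancel and isostasy reduces to e = (Σt_1 − Σt_2) − (Σ(ρt)_1 − Σ(ρt)_2) / ρ_m.
Σt_1 = 37.478 km; Σt_2 = 23.13 km; Σ(ρt)_1 = 104489.16; Σ(ρt)_2 = 61988.4 (in km·kg/m³).
e = (37.478 − 23.13) − (104489.16 − 61988.4) / 3330 = 1.59 km.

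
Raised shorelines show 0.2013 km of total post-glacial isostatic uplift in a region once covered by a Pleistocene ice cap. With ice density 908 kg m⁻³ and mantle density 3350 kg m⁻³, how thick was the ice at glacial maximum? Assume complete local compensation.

u = t ρ_ice/ρ_m → t = u ρ_m/ρ_ice = 0.2013 km × 3350/908 = 0.743 km.

0.743 km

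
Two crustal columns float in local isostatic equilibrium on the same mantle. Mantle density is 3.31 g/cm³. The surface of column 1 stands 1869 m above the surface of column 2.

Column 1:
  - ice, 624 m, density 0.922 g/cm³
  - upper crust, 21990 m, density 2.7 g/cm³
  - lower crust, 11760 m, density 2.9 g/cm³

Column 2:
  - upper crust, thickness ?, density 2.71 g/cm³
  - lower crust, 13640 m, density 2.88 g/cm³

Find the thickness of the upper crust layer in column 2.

Take the compensation level at the base of the deeper column (depth z_c below the surface of column 1) and equate Σ ρ_i t_i down to z_c; mantle fills any gap and the z_c terms cancel.
Column 1: 624×0.922 + 21990×2.7 + 11760×2.9 + (z_c − 34374)×3.31
Column 2: 1869×0 + x×2.71 + 13640×2.88 + (z_c − 1869 − 13640 − x)×3.31
The z_c×3.31 term appears on both sides and cancels. Collect the known terms of each column as K = Σ(ρt)_known − 3.31 × (depth of known layers): K_1 = 94052.328 − 3.31×34374 = −19725.612; K_2 = 39283.2 − 3.31×(1869 + 13640) = −12051.59.
Balance: K_1 = K_2 − x×(3.31 − 2.71), so x = (K_2 − K_1)/(3.31 − 2.71) = 7674.02/0.6 = 12800 m.

12800 m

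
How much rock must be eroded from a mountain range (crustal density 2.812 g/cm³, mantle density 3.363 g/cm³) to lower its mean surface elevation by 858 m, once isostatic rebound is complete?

Net drop Δ = e − u = e − e ρ_c/ρ_m = e (ρ_m − ρ_c)/ρ_m.
e = Δ ρ_m/(ρ_m − ρ_c) = 858 m × 3.363/0.551 = 5240 m.

5240 m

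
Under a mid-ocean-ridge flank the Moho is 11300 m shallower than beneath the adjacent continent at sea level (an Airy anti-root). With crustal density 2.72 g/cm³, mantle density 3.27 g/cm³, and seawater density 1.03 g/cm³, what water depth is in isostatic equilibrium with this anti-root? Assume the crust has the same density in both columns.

3680 m

Replacing a thickness d of crust by seawater at the top must be balanced by replacing crust with mantle at the base: d (ρ_c − ρ_w) = a (ρ_m − ρ_c).
d = a (ρ_m − ρ_c)/(ρ_c − ρ_w) = 11300 m × 0.55/1.69 = 3680 m.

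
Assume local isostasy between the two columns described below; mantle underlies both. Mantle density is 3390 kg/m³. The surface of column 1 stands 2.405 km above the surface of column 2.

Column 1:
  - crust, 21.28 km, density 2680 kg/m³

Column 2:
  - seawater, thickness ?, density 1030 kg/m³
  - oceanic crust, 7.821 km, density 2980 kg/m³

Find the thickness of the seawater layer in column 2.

Take the compensation level at the base of the deeper column (depth z_c below the surface of column 1) and equate Σ ρ_i t_i down to z_c; mantle fills any gap and the z_c terms cancel.
Column 1: 21.28×2680 + (z_c − 21.28)×3390
Column 2: 2.405×0 + x×1030 + 7.821×2980 + (z_c − 2.405 − 7.821 − x)×3390
The z_c×3390 term appears on both sides and cancels. Collect the known terms of each column as K = Σ(ρt)_known − 3390 × (depth of known layers): K_1 = 57030.4 − 3390×21.28 = −15108.8; K_2 = 23306.58 − 3390×(2.405 + 7.821) = −11359.56.
Balance: K_1 = K_2 − x×(3390 − 1030), so x = (K_2 − K_1)/(3390 − 1030) = 3749.24/2360 = 1.59 km.

1.59 km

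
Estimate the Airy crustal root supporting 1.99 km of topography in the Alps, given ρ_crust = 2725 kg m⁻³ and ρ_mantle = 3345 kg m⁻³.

8.75 km

Isostatic balance requires: the weight of the topography is balanced by the buoyancy of the root, ρ_c h = (ρ_m − ρ_c) r.
r = h · ρ_c / (ρ_m − ρ_c) = 1.99 km × 2725 / (3345 − 2725) = 8.75 km.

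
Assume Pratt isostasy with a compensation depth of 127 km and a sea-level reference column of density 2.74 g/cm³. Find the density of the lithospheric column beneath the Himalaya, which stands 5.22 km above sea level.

2.63 g/cm³

Pratt balance: ρ_ref D = ρ (D + h).
ρ = ρ_ref D/(D + h) = 2.74 × 127 km/(127 km + 5.22 km) = 2.63 g/cm³.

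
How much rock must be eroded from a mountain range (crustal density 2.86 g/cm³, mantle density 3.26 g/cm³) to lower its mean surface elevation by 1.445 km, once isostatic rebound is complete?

Net drop Δ = e − u = e − e ρ_c/ρ_m = e (ρ_m − ρ_c)/ρ_m.
e = Δ ρ_m/(ρ_m − ρ_c) = 1.445 km × 3.26/0.4 = 11.8 km.

11.8 km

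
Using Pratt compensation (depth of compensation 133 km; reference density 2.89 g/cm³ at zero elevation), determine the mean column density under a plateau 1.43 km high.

2.86 g/cm³

Pratt balance: ρ_ref D = ρ (D + h).
ρ = ρ_ref D/(D + h) = 2.89 × 133 km/(133 km + 1.43 km) = 2.86 g/cm³.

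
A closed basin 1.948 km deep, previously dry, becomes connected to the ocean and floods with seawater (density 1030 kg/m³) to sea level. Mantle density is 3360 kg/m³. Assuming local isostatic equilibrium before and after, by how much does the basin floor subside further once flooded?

After flooding the water column is d + s deep. Its weight must equal the weight of mantle displaced by the extra subsidence s: (d + s) ρ_w = s ρ_m.
s = d ρ_w / (ρ_m − ρ_w) = 1.948 km × 1030/(3360 − 1030) = 0.861 km.

0.861 km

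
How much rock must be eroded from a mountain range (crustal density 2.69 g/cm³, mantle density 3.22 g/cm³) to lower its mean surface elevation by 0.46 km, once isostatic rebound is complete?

2.79 km

Net drop Δ = e − u = e − e ρ_c/ρ_m = e (ρ_m − ρ_c)/ρ_m.
e = Δ ρ_m/(ρ_m − ρ_c) = 0.46 km × 3.22/0.53 = 2.79 km.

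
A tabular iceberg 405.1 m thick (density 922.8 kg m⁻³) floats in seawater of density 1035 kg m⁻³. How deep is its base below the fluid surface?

361 m

Draft d = t ρ_obj/ρ_fluid = 405.1 m × 922.8/1035 = 361 m.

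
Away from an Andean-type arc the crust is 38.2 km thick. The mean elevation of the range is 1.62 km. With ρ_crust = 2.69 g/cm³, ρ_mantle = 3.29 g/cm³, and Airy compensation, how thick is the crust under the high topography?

47.1 km

Root depth r = h ρ_c / (ρ_m − ρ_c) = 1.62 km × 2.69 / 0.6 = 7.263 km.
Total thickness = T + h + r = 38.2 km + 1.62 km + 7.263 km = 47.1 km.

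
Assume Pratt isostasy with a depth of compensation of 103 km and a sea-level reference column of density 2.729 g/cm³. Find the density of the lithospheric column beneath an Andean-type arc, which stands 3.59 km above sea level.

Pratt balance: ρ_ref D = ρ (D + h).
ρ = ρ_ref D/(D + h) = 2.729 × 103 km/(103 km + 3.59 km) = 2.64 g/cm³.

2.64 g/cm³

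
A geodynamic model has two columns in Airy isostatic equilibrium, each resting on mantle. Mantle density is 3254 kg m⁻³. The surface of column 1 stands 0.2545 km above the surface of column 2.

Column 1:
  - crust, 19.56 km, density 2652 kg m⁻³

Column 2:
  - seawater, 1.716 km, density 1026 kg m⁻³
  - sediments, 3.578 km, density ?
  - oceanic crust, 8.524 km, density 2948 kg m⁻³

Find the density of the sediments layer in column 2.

Take the compensation level at the base of the deeper column (depth z_c below the surface of column 1) and equate Σ ρ_i t_i down to z_c; mantle fills any gap and the z_c terms cancel.
Column 1: 19.56×2652 + (z_c − 19.56)×3254
Column 2: 0.2545×0 + 1.716×1026 + 3.578×ρ + 8.524×2948 + (z_c − 0.2545 − 13.818)×3254
The z_c×3254 term appears on both sides and cancels. Collect the known terms of each column as K = Σ(ρt)_known − 3254 × (depth of known layers): K_1 = 51873.12 − 3254×19.56 = −11775.12; K_2 = 26889.368 − 3254×(0.2545 + 13.818) = −18902.547.
Balance: K_1 = K_2 + 3.578×ρ, so ρ = (K_1 − K_2)/3.578 = 7127.43/3.578 = 1990 kg m⁻³.

1990 kg m⁻³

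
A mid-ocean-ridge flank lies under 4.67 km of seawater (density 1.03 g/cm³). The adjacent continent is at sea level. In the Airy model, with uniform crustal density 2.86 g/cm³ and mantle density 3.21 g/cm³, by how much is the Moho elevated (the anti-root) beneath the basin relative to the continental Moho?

24.4 km

In Airy isostatic equilibrium: replacing crust with seawater at the top is compensated by replacing crust with mantle at the base: d (ρ_c − ρ_w) = a (ρ_m − ρ_c).
a = d (ρ_c − ρ_w)/(ρ_m − ρ_c) = 4.67 km × 1.83/0.35 = 24.4 km.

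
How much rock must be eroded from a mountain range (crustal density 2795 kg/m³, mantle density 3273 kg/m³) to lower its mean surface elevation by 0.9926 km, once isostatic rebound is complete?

6.8 km

Net drop Δ = e − u = e − e ρ_c/ρ_m = e (ρ_m − ρ_c)/ρ_m.
e = Δ ρ_m/(ρ_m − ρ_c) = 0.9926 km × 3273/478 = 6.8 km.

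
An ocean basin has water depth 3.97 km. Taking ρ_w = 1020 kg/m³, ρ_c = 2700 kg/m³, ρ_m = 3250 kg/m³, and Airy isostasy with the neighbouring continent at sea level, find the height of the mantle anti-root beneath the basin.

In Airy isostatic equilibrium: replacing crust with seawater at the top is compensated by replacing crust with mantle at the base: d (ρ_c − ρ_w) = a (ρ_m − ρ_c).
a = d (ρ_c − ρ_w)/(ρ_m − ρ_c) = 3.97 km × 1680/550 = 12.1 km.

12.1 km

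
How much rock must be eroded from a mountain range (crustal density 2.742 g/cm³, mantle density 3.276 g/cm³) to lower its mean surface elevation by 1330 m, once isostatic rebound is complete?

Net drop Δ = e − u = e − e ρ_c/ρ_m = e (ρ_m − ρ_c)/ρ_m.
e = Δ ρ_m/(ρ_m − ρ_c) = 1330 m × 3.276/0.534 = 8160 m.

8160 m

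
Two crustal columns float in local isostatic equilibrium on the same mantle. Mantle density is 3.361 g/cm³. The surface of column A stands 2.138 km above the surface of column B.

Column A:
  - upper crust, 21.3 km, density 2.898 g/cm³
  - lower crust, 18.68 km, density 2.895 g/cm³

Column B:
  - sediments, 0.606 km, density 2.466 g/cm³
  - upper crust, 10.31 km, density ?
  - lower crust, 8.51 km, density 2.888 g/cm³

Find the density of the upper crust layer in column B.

Take the compensation level at the base of the deeper column (depth z_c below the surface of column A) and equate Σ ρ_i t_i down to z_c; mantle fills any gap and the z_c terms cancel.
Column A: 21.3×2.898 + 18.68×2.895 + (z_c − 39.98)×3.361
Column B: 2.138×0 + 0.606×2.466 + 10.31×ρ + 8.51×2.888 + (z_c − 2.138 − 19.426)×3.361
The z_c×3.361 term appears on both sides and cancels. Collect the known terms of each column as K = Σ(ρt)_known − 3.361 × (depth of known layers): K_A = 115.806 − 3.361×39.98 = −18.56678; K_B = 26.071276 − 3.361×(2.138 + 19.426) = −46.405328.
Balance: K_A = K_B + 10.31×ρ, so ρ = (K_A − K_B)/10.31 = 27.8385/10.31 = 2.7 g/cm³.

2.7 g/cm³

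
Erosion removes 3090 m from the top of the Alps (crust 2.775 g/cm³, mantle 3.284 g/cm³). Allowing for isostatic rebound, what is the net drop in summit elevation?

Rebound u = e ρ_c/ρ_m = 3090 m × 2.775/3.284 = 2611 m.
Net surface drop = e − u = 3090 m − 2611 m = e (ρ_m − ρ_c)/ρ_m = 479 m.

479 m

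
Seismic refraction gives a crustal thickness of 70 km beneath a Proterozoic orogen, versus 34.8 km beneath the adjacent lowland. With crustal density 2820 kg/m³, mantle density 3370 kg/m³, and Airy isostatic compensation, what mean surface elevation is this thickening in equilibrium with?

Excess crust Δ = 70 km − 34.8 km = 35.2 km, split between elevation h and root r with h + r = Δ.
Airy balance ρ_c h = (ρ_m − ρ_c) r gives r = h ρ_c/(ρ_m − ρ_c), so h (1 + ρ_c/(ρ_m − ρ_c)) = Δ, i.e. h = Δ (ρ_m − ρ_c)/ρ_m.
h = 35.2 km × 550/3370 = 5.74 km.

5.74 km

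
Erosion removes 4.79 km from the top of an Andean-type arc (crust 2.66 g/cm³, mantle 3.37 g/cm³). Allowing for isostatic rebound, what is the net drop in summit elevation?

Rebound u = e ρ_c/ρ_m = 4.79 km × 2.66/3.37 = 3.781 km.
Net surface drop = e − u = 4.79 km − 3.781 km = e (ρ_m − ρ_c)/ρ_m = 1.01 km.

1.01 km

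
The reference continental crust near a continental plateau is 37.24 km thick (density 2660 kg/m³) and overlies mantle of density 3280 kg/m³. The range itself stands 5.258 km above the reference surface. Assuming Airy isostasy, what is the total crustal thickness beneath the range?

Root depth r = h ρ_c / (ρ_m − ρ_c) = 5.258 km × 2660 / 620 = 22.56 km.
Total thickness = T + h + r = 37.24 km + 5.258 km + 22.56 km = 65.1 km.

65.1 km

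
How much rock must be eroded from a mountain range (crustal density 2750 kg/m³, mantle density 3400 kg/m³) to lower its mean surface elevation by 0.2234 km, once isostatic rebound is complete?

Net drop Δ = e − u = e − e ρ_c/ρ_m = e (ρ_m − ρ_c)/ρ_m.
e = Δ ρ_m/(ρ_m − ρ_c) = 0.2234 km × 3400/650 = 1.17 km.

1.17 km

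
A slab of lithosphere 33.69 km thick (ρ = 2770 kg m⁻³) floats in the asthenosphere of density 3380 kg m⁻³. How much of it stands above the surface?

Floating equilibrium: submerged depth d = t ρ_obj/ρ_fluid = 33.69 km × 2770/3380 = 27.61 km.
Freeboard = t − d = 33.69 km − 27.61 km = 6.08 km.

6.08 km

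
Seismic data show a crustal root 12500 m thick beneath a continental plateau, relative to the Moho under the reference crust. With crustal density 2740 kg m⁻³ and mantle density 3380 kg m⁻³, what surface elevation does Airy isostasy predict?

Equating mass per unit area of the two columns: ρ_c h = (ρ_m − ρ_c) r.
h = r (ρ_m − ρ_c) / ρ_c = 12500 m × (3380 − 2740) / 2740 = 2920 m.

2920 m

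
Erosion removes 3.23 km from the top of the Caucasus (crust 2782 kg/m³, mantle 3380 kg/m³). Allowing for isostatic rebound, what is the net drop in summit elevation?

0.571 km

Rebound u = e ρ_c/ρ_m = 3.23 km × 2782/3380 = 2.659 km.
Net surface drop = e − u = 3.23 km − 2.659 km = e (ρ_m − ρ_c)/ρ_m = 0.571 km.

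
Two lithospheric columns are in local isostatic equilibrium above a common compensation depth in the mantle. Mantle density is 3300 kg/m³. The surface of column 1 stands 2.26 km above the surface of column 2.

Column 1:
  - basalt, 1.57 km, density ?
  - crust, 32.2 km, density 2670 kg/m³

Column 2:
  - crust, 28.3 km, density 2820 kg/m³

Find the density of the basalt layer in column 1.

2820 kg/m³

Take the compensation level at the base of the deeper column (depth z_c below the surface of column 1) and equate Σ ρ_i t_i down to z_c; mantle fills any gap and the z_c terms cancel.
Column 1: 1.57×ρ + 32.2×2670 + (z_c − 33.77)×3300
Column 2: 2.26×0 + 28.3×2820 + (z_c − 2.26 − 28.3)×3300
The z_c×3300 term appears on both sides and cancels. Collect the known terms of each column as K = Σ(ρt)_known − 3300 × (depth of known layers): K_1 = 85974 − 3300×33.77 = −25467; K_2 = 79806 − 3300×(2.26 + 28.3) = −21042.
Balance: K_1 + 1.57×ρ = K_2, so ρ = (K_2 − K_1)/1.57 = 4425/1.57 = 2820 kg/m³.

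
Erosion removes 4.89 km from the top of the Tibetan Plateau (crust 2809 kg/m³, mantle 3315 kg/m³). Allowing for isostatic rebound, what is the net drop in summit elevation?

0.746 km

Rebound u = e ρ_c/ρ_m = 4.89 km × 2809/3315 = 4.144 km.
Net surface drop = e − u = 4.89 km − 4.144 km = e (ρ_m − ρ_c)/ρ_m = 0.746 km.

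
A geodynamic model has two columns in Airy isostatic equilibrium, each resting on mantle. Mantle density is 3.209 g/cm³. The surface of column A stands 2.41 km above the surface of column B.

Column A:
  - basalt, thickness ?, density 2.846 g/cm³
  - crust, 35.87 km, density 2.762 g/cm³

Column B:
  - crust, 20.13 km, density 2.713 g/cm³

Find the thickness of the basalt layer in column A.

4.64 km

Take the compensation level at the base of the deeper column (depth z_c below the surface of column A) and equate Σ ρ_i t_i down to z_c; mantle fills any gap and the z_c terms cancel.
Column A: x×2.846 + 35.87×2.762 + (z_c − 35.87 − x)×3.209
Column B: 2.41×0 + 20.13×2.713 + (z_c − 2.41 − 20.13)×3.209
The z_c×3.209 term appears on both sides and cancels. Collect the known terms of each column as K = Σ(ρt)_known − 3.209 × (depth of known layers): K_A = 99.07294 − 3.209×35.87 = −16.03389; K_B = 54.61269 − 3.209×(2.41 + 20.13) = −17.71817.
Balance: K_A − x×(3.209 − 2.846) = K_B, so x = (K_A − K_B)/(3.209 − 2.846) = 1.68428/0.363 = 4.64 km.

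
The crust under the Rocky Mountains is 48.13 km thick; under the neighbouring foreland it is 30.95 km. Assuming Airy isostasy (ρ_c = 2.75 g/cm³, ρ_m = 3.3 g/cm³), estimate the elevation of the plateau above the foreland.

2.86 km

Excess crust Δ = 48.13 km − 30.95 km = 17.18 km, split between elevation h and root r with h + r = Δ.
Airy balance ρ_c h = (ρ_m − ρ_c) r gives r = h ρ_c/(ρ_m − ρ_c), so h (1 + ρ_c/(ρ_m − ρ_c)) = Δ, i.e. h = Δ (ρ_m − ρ_c)/ρ_m.
h = 17.18 km × 0.55/3.3 = 2.86 km.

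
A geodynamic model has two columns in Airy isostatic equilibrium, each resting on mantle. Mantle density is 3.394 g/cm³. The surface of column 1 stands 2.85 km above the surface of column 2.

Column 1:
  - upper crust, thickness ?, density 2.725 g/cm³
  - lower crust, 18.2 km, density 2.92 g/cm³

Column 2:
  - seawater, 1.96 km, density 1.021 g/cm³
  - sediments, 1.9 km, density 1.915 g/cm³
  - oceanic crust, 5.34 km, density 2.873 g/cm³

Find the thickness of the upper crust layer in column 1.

Take the compensation level at the base of the deeper column (depth z_c below the surface of column 1) and equate Σ ρ_i t_i down to z_c; mantle fills any gap and the z_c terms cancel.
Column 1: x×2.725 + 18.2×2.92 + (z_c − 18.2 − x)×3.394
Column 2: 2.85×0 + 1.96×1.021 + 1.9×1.915 + 5.34×2.873 + (z_c − 2.85 − 9.2)×3.394
The z_c×3.394 term appears on both sides and cancels. Collect the known terms of each column as K = Σ(ρt)_known − 3.394 × (depth of known layers): K_1 = 53.144 − 3.394×18.2 = −8.6268; K_2 = 20.98148 − 3.394×(2.85 + 9.2) = −19.91622.
Balance: K_1 − x×(3.394 − 2.725) = K_2, so x = (K_1 − K_2)/(3.394 − 2.725) = 11.2894/0.669 = 16.9 km.

16.9 km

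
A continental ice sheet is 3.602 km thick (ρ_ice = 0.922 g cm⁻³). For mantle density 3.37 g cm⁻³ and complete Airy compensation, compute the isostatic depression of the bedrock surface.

0.985 km

By Archimedes' principle applied to the lithosphere: the ice load ρ_ice t is balanced by mantle displaced below, ρ_m s.
s = t ρ_ice / ρ_m = 3.602 km × 0.922/3.37 = 0.985 km.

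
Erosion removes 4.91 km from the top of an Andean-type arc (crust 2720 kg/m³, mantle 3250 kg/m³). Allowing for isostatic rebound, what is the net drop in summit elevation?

0.801 km

Rebound u = e ρ_c/ρ_m = 4.91 km × 2720/3250 = 4.109 km.
Net surface drop = e − u = 4.91 km − 4.109 km = e (ρ_m − ρ_c)/ρ_m = 0.801 km.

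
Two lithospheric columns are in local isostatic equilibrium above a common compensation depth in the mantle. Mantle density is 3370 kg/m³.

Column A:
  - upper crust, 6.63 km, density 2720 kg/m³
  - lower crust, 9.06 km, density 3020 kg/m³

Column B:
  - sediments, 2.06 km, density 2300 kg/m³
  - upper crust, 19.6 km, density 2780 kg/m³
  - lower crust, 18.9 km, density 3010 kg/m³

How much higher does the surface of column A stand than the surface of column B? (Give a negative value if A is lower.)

For any compensation level in the mantle, the mantle terms cancel and isostasy reduces to e = (Σt_A − Σt_B) − (Σ(ρt)_A − Σ(ρt)_B) / ρ_m.
Σt_A = 15.69 km; Σt_B = 40.56 km; Σ(ρt)_A = 45394.8; Σ(ρt)_B = 116115 (in km·kg/m³).
e = (15.69 − 40.56) − (45394.8 − 116115) / 3370 = −3.88 km.

−3.88 km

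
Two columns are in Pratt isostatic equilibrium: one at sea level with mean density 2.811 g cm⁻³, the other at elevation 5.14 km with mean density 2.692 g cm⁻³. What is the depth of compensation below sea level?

ρ_ref D = ρ (D + h) → D (ρ_ref − ρ) = ρ h.
D = ρ h/(ρ_ref − ρ) = 2.692 × 5.14 km/(2.811 − 2.692) = 116 km.

116 km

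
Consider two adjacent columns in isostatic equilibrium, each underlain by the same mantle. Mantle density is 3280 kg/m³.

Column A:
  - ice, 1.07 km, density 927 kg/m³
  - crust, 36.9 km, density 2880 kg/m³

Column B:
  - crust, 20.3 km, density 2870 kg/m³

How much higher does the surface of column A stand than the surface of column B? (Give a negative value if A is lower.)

For any compensation level in the mantle, the mantle terms cancel and isostasy reduces to e = (Σt_A − Σt_B) − (Σ(ρt)_A − Σ(ρt)_B) / ρ_m.
Σt_A = 37.97 km; Σt_B = 20.3 km; Σ(ρt)_A = 107263.89; Σ(ρt)_B = 58261 (in km·kg/m³).
e = (37.97 − 20.3) − (107263.89 − 58261) / 3280 = 2.73 km.

2.73 km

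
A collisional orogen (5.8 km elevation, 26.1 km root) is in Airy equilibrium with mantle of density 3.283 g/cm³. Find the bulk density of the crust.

ρ_c h = (ρ_m − ρ_c) r → ρ_c (h + r) = ρ_m r → ρ_c = ρ_m r / (h + r).
ρ_c = 3.283 × 26.1 km / (5.8 km + 26.1 km) = 2.69 g/cm³.

2.69 g/cm³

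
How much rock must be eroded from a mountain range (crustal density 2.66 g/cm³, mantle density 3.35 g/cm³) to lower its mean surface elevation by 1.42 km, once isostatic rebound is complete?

6.89 km

Net drop Δ = e − u = e − e ρ_c/ρ_m = e (ρ_m − ρ_c)/ρ_m.
e = Δ ρ_m/(ρ_m − ρ_c) = 1.42 km × 3.35/0.69 = 6.89 km.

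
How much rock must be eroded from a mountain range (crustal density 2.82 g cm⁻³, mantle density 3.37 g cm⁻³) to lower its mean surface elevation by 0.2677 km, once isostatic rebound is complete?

1.64 km

Net drop Δ = e − u = e − e ρ_c/ρ_m = e (ρ_m − ρ_c)/ρ_m.
e = Δ ρ_m/(ρ_m − ρ_c) = 0.2677 km × 3.37/0.55 = 1.64 km.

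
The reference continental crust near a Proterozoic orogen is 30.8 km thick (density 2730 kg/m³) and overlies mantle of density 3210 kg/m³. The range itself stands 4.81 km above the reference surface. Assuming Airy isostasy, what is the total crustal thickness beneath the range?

Root depth r = h ρ_c / (ρ_m − ρ_c) = 4.81 km × 2730 / 480 = 27.36 km.
Total thickness = T + h + r = 30.8 km + 4.81 km + 27.36 km = 63 km.

63 km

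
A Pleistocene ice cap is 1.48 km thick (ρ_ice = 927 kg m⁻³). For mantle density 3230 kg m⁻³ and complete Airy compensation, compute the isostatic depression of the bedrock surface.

Equating mass per unit area of the two columns: the ice load ρ_ice t is balanced by mantle displaced below, ρ_m s.
s = t ρ_ice / ρ_m = 1.48 km × 927/3230 = 0.425 km.

0.425 km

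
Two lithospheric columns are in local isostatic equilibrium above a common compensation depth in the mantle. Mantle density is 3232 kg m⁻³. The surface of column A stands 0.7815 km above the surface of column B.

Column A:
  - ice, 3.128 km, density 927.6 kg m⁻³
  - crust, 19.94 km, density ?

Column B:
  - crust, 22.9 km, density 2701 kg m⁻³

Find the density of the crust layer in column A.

2860 kg m⁻³

Take the compensation level at the base of the deeper column (depth z_c below the surface of column A) and equate Σ ρ_i t_i down to z_c; mantle fills any gap and the z_c terms cancel.
Column A: 3.128×927.6 + 19.94×ρ + (z_c − 23.068)×3232
Column B: 0.7815×0 + 22.9×2701 + (z_c − 0.7815 − 22.9)×3232
The z_c×3232 term appears on both sides and cancels. Collect the known terms of each column as K = Σ(ρt)_known − 3232 × (depth of known layers): K_A = 2901.5328 − 3232×23.068 = −71654.2432; K_B = 61852.9 − 3232×(0.7815 + 22.9) = −14685.708.
Balance: K_A + 19.94×ρ = K_B, so ρ = (K_B − K_A)/19.94 = 56968.5/19.94 = 2860 kg m⁻³.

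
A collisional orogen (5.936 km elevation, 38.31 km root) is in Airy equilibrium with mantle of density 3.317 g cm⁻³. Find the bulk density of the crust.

2.87 g cm⁻³

ρ_c h = (ρ_m − ρ_c) r → ρ_c (h + r) = ρ_m r → ρ_c = ρ_m r / (h + r).
ρ_c = 3.317 × 38.31 km / (5.936 km + 38.31 km) = 2.87 g cm⁻³.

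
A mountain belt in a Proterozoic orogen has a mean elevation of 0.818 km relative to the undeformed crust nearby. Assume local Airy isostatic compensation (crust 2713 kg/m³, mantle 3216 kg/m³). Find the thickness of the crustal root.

4.41 km

Equating mass per unit area of the two columns: the weight of the topography is balanced by the buoyancy of the root, ρ_c h = (ρ_m − ρ_c) r.
r = h · ρ_c / (ρ_m − ρ_c) = 0.818 km × 2713 / (3216 − 2713) = 4.41 km.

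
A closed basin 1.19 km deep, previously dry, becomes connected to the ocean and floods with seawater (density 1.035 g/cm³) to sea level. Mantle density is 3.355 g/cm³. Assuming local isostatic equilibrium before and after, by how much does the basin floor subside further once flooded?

After flooding the water column is d + s deep. Its weight must equal the weight of mantle displaced by the extra subsidence s: (d + s) ρ_w = s ρ_m.
s = d ρ_w / (ρ_m − ρ_w) = 1.19 km × 1.035/(3.355 − 1.035) = 0.531 km.

0.531 km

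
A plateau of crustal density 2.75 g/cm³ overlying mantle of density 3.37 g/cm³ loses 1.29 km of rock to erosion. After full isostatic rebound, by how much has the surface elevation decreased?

0.237 km

Rebound u = e ρ_c/ρ_m = 1.29 km × 2.75/3.37 = 1.053 km.
Net surface drop = e − u = 1.29 km − 1.053 km = e (ρ_m − ρ_c)/ρ_m = 0.237 km.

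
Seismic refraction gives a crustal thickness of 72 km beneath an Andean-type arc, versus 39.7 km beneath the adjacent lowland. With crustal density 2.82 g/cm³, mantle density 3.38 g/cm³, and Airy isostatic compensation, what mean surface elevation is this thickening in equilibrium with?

Excess crust Δ = 72 km − 39.7 km = 32.3 km, split between elevation h and root r with h + r = Δ.
Airy balance ρ_c h = (ρ_m − ρ_c) r gives r = h ρ_c/(ρ_m − ρ_c), so h (1 + ρ_c/(ρ_m − ρ_c)) = Δ, i.e. h = Δ (ρ_m − ρ_c)/ρ_m.
h = 32.3 km × 0.56/3.38 = 5.35 km.

5.35 km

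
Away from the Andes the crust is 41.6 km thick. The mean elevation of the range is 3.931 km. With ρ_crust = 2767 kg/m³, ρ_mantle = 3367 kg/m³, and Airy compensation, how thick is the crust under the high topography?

Root depth r = h ρ_c / (ρ_m − ρ_c) = 3.931 km × 2767 / 600 = 18.13 km.
Total thickness = T + h + r = 41.6 km + 3.931 km + 18.13 km = 63.7 km.

63.7 km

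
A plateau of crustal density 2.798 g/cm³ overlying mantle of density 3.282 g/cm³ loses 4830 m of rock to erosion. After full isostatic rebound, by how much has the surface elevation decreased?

712 m

Rebound u = e ρ_c/ρ_m = 4830 m × 2.798/3.282 = 4118 m.
Net surface drop = e − u = 4830 m − 4118 m = e (ρ_m − ρ_c)/ρ_m = 712 m.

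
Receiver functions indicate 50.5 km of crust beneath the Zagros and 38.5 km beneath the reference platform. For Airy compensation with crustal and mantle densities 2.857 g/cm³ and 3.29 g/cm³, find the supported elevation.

Excess crust Δ = 50.5 km − 38.5 km = 12 km, split between elevation h and root r with h + r = Δ.
Airy balance ρ_c h = (ρ_m − ρ_c) r gives r = h ρ_c/(ρ_m − ρ_c), so h (1 + ρ_c/(ρ_m − ρ_c)) = Δ, i.e. h = Δ (ρ_m − ρ_c)/ρ_m.
h = 12 km × 0.433/3.29 = 1.58 km.

1.58 km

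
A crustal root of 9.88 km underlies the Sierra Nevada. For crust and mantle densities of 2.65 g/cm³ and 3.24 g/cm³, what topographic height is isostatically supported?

2.2 km

In Airy isostatic equilibrium: ρ_c h = (ρ_m − ρ_c) r.
h = r (ρ_m − ρ_c) / ρ_c = 9.88 km × (3.24 − 2.65) / 2.65 = 2.2 km.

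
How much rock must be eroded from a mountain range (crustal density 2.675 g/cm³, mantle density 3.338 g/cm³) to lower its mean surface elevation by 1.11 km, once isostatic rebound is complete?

Net drop Δ = e − u = e − e ρ_c/ρ_m = e (ρ_m − ρ_c)/ρ_m.
e = Δ ρ_m/(ρ_m − ρ_c) = 1.11 km × 3.338/0.663 = 5.59 km.

5.59 km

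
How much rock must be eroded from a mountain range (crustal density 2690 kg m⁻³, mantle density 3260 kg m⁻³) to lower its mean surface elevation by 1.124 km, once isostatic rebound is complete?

Net drop Δ = e − u = e − e ρ_c/ρ_m = e (ρ_m − ρ_c)/ρ_m.
e = Δ ρ_m/(ρ_m − ρ_c) = 1.124 km × 3260/570 = 6.43 km.

6.43 km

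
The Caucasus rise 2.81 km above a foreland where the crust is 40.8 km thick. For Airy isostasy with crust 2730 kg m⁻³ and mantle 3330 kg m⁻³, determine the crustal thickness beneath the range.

56.4 km

Root depth r = h ρ_c / (ρ_m − ρ_c) = 2.81 km × 2730 / 600 = 12.79 km.
Total thickness = T + h + r = 40.8 km + 2.81 km + 12.79 km = 56.4 km.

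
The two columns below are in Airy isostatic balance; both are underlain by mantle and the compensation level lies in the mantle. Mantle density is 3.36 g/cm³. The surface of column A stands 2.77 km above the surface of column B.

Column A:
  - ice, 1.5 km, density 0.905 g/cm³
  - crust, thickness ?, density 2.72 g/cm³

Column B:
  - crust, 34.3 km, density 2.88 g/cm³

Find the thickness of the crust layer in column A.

Take the compensation level at the base of the deeper column (depth z_c below the surface of column A) and equate Σ ρ_i t_i down to z_c; mantle fills any gap and the z_c terms cancel.
Column A: 1.5×0.905 + x×2.72 + (z_c − 1.5 − x)×3.36
Column B: 2.77×0 + 34.3×2.88 + (z_c − 2.77 − 34.3)×3.36
The z_c×3.36 term appears on both sides and cancels. Collect the known terms of each column as K = Σ(ρt)_known − 3.36 × (depth of known layers): K_A = 1.3575 − 3.36×1.5 = −3.6825; K_B = 98.784 − 3.36×(2.77 + 34.3) = −25.7712.
Balance: K_A − x×(3.36 − 2.72) = K_B, so x = (K_A − K_B)/(3.36 − 2.72) = 22.0887/0.64 = 34.5 km.

34.5 km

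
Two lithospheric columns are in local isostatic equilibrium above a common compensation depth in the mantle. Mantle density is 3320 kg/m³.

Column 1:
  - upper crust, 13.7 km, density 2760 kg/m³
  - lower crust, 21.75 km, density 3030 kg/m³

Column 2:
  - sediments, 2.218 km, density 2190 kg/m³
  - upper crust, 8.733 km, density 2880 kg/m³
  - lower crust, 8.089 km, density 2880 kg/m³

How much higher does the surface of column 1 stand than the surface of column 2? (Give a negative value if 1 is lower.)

1.23 km

For any compensation level in the mantle, the mantle terms cancel and isostasy reduces to e = (Σt_1 − Σt_2) − (Σ(ρt)_1 − Σ(ρt)_2) / ρ_m.
Σt_1 = 35.45 km; Σt_2 = 19.04 km; Σ(ρt)_1 = 103714.5; Σ(ρt)_2 = 53304.78 (in km·kg/m³).
e = (35.45 − 19.04) − (103714.5 − 53304.78) / 3320 = 1.23 km.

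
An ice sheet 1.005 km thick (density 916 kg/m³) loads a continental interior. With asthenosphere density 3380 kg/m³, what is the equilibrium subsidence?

0.272 km

Equating mass per unit area of the two columns: the ice load ρ_ice t is balanced by mantle displaced below, ρ_m s.
s = t ρ_ice / ρ_m = 1.005 km × 916/3380 = 0.272 km.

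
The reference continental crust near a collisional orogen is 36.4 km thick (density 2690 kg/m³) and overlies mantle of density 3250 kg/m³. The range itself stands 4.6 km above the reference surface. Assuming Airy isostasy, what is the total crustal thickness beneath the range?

Root depth r = h ρ_c / (ρ_m − ρ_c) = 4.6 km × 2690 / 560 = 22.1 km.
Total thickness = T + h + r = 36.4 km + 4.6 km + 22.1 km = 63.1 km.

63.1 km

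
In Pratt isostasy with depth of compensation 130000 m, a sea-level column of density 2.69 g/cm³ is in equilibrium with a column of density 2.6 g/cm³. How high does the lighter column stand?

4500 m

ρ_ref D = ρ (D + h) → h = D (ρ_ref − ρ)/ρ.
h = 130000 m × (2.69 − 2.6)/2.6 = 4500 m.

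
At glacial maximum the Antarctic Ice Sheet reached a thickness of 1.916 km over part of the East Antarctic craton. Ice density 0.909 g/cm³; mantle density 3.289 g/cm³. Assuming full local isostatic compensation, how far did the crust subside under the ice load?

0.53 km

By Archimedes' principle applied to the lithosphere: the ice load ρ_ice t is balanced by mantle displaced below, ρ_m s.
s = t ρ_ice / ρ_m = 1.916 km × 0.909/3.289 = 0.53 km.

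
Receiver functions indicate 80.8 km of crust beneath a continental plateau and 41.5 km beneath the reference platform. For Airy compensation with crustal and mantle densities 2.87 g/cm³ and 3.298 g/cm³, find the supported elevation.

Excess crust Δ = 80.8 km − 41.5 km = 39.3 km, split between elevation h and root r with h + r = Δ.
Airy balance ρ_c h = (ρ_m − ρ_c) r gives r = h ρ_c/(ρ_m − ρ_c), so h (1 + ρ_c/(ρ_m − ρ_c)) = Δ, i.e. h = Δ (ρ_m − ρ_c)/ρ_m.
h = 39.3 km × 0.428/3.298 = 5.1 km.

5.1 km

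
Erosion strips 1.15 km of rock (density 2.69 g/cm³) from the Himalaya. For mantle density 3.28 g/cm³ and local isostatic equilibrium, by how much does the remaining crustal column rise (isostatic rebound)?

Unloading: uplift u = e ρ_c/ρ_m = 1.15 km × 2.69/3.28 = 0.943 km.

0.943 km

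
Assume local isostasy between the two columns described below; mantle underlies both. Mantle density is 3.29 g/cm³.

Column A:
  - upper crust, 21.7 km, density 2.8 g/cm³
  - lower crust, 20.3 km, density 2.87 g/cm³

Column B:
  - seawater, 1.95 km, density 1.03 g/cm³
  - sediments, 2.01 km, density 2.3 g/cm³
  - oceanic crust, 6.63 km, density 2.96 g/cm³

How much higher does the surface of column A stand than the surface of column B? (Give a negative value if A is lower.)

For any compensation level in the mantle, the mantle terms cancel and isostasy reduces to e = (Σt_A − Σt_B) − (Σ(ρt)_A − Σ(ρt)_B) / ρ_m.
Σt_A = 42 km; Σt_B = 10.59 km; Σ(ρt)_A = 119.021; Σ(ρt)_B = 26.2563 (in km·g/cm³).
e = (42 − 10.59) − (119.021 − 26.2563) / 3.29 = 3.21 km.

3.21 km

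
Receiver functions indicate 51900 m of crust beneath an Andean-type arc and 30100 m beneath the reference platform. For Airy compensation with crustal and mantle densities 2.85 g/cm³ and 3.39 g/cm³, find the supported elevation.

3470 m

Excess crust Δ = 51900 m − 30100 m = 21800 m, split between elevation h and root r with h + r = Δ.
Airy balance ρ_c h = (ρ_m − ρ_c) r gives r = h ρ_c/(ρ_m − ρ_c), so h (1 + ρ_c/(ρ_m − ρ_c)) = Δ, i.e. h = Δ (ρ_m − ρ_c)/ρ_m.
h = 21800 m × 0.54/3.39 = 3470 m.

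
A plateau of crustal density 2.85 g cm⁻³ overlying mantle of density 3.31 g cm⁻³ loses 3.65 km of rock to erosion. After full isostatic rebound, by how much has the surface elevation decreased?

Rebound u = e ρ_c/ρ_m = 3.65 km × 2.85/3.31 = 3.143 km.
Net surface drop = e − u = 3.65 km − 3.143 km = e (ρ_m − ρ_c)/ρ_m = 0.507 km.

0.507 km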